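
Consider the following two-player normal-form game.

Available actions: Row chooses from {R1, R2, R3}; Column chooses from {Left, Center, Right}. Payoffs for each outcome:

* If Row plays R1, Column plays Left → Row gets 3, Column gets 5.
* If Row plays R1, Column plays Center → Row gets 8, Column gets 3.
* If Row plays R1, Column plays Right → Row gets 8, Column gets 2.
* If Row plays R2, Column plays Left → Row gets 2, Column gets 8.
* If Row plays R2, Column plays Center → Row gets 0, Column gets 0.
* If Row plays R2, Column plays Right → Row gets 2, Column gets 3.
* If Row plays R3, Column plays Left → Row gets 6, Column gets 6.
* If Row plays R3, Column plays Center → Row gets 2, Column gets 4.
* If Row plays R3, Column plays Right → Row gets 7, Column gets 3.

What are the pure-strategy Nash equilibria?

The unique pure-strategy Nash equilibrium is (R3, Left).

Row against Left: payoffs 3, 2, 6 → best response R3.
Row against Center: payoffs 8, 0, 2 → best response R1.
Row against Right: payoffs 8, 2, 7 → best response R1.
Column against R1: payoffs 5, 3, 2 → best response Left.
Column against R2: payoffs 8, 0, 3 → best response Left.
Column against R3: payoffs 6, 4, 3 → best response Left.
Mutual best responses: (R3, Left).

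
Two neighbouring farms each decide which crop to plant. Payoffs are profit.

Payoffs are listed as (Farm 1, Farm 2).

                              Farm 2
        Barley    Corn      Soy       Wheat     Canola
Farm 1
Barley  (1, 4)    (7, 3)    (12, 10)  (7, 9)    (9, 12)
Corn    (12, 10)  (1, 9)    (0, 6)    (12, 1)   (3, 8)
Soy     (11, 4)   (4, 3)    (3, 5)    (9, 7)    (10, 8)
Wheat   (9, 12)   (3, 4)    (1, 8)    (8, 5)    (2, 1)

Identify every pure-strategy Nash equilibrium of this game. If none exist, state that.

Pure-strategy Nash equilibria: (Corn, Barley) and (Soy, Canola)

Check each profile: it is a Nash equilibrium iff no player can strictly gain by switching unilaterally.
(Barley, Barley): Farm 1 can switch to Corn (1 → 12). Not NE.
(Barley, Corn): Farm 2 can switch to Barley (3 → 4). Not NE.
(Barley, Soy): Farm 2 can switch to Canola (10 → 12). Not NE.
(Barley, Wheat): Farm 1 can switch to Corn (7 → 12). Not NE.
(Barley, Canola): Farm 1 can switch to Soy (9 → 10). Not NE.
(Corn, Barley): Farm 1 gets 12, best alternative 11; Farm 2 gets 10, best alternative 9. No profitable deviation — NE.
(Corn, Corn): Farm 1 can switch to Barley (1 → 7). Not NE.
(Soy, Canola): Farm 1 gets 10, best alternative 9; Farm 2 gets 8, best alternative 7. No profitable deviation — NE.
(The remaining 12 profiles each have a profitable deviation by the same check.)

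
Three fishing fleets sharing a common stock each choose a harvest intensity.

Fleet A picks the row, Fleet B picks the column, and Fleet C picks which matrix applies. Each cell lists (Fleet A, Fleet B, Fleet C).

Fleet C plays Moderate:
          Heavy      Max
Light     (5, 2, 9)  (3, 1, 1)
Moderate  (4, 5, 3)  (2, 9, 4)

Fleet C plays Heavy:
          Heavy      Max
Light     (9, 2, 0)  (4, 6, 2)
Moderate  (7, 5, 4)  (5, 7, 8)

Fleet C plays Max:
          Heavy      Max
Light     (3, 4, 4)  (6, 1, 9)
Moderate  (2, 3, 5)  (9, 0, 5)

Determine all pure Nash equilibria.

The pure Nash equilibria are (Light, Heavy, Moderate) and (Moderate, Max, Heavy).

(Light, Heavy, Moderate): Fleet A gets 5, best alternative 4; Fleet B gets 2, best alternative 1; Fleet C gets 9, best alternative 4. No profitable deviation — NE.
(Light, Heavy, Heavy): Fleet B can switch to Max (2 → 6). Not NE.
(Light, Heavy, Max): Fleet C can switch to Moderate (4 → 9). Not NE.
(Light, Max, Moderate): Fleet B can switch to Heavy (1 → 2). Not NE.
(Light, Max, Heavy): Fleet A can switch to Moderate (4 → 5). Not NE.
(Light, Max, Max): Fleet A can switch to Moderate (6 → 9). Not NE.
(Moderate, Heavy, Moderate): Fleet A can switch to Light (4 → 5). Not NE.
(Moderate, Heavy, Heavy): Fleet A can switch to Light (7 → 9). Not NE.
(Moderate, Heavy, Max): Fleet A can switch to Light (2 → 3). Not NE.
(Moderate, Max, Moderate): Fleet A can switch to Light (2 → 3). Not NE.
(Moderate, Max, Heavy): Fleet A gets 5, best alternative 4; Fleet B gets 7, best alternative 5; Fleet C gets 8, best alternative 5. No profitable deviation — NE.
(Moderate, Max, Max): Fleet B can switch to Heavy (0 → 3). Not NE.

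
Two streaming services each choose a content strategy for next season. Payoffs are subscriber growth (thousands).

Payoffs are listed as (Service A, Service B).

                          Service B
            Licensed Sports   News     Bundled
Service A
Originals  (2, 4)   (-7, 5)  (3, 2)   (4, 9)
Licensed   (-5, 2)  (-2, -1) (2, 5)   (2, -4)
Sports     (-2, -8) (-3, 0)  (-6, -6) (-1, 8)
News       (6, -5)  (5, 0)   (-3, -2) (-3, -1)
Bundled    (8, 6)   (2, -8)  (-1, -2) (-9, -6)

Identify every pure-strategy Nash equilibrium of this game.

Service A against Licensed: payoffs 2, -5, -2, 6, 8 → best response Bundled.
Service A against Sports: payoffs -7, -2, -3, 5, 2 → best response News.
Service A against News: payoffs 3, 2, -6, -3, -1 → best response Originals.
Service A against Bundled: payoffs 4, 2, -1, -3, -9 → best response Originals.
Service B against Originals: payoffs 4, 5, 2, 9 → best response Bundled.
Service B against Licensed: payoffs 2, -1, 5, -4 → best response News.
Service B against Sports: payoffs -8, 0, -6, 8 → best response Bundled.
Service B against News: payoffs -5, 0, -2, -1 → best response Sports.
Service B against Bundled: payoffs 6, -8, -2, -6 → best response Licensed.
Mutual best responses: (Originals, Bundled); (News, Sports); (Bundled, Licensed).

Pure-strategy Nash equilibria: (Originals, Bundled), (News, Sports), (Bundled, Licensed)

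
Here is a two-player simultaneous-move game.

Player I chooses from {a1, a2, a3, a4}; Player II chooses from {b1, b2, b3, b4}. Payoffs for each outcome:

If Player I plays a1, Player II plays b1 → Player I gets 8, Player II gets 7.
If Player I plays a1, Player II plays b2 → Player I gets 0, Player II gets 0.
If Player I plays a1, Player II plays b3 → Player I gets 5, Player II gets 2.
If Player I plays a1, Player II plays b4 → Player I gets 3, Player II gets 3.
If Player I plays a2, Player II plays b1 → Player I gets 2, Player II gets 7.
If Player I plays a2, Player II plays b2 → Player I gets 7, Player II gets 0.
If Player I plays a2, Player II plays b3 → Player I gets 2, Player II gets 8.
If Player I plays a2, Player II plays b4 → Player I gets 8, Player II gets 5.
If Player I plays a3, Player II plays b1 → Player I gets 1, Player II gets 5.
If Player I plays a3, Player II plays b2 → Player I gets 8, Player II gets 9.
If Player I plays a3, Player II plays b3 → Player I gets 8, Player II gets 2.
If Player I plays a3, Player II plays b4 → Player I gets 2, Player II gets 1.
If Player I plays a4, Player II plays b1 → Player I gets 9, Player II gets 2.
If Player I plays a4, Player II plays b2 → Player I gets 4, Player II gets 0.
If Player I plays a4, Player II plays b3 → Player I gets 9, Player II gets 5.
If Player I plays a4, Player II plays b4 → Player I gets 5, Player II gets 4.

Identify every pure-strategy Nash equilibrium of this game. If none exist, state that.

(a3, b2) and (a4, b3)

Mark each player's best response to every combination of opponents' strategies; a profile where every player is best-responding is a pure Nash equilibrium.
Player I against b1: payoffs 8, 2, 1, 9 → best response a4.
Player I against b2: payoffs 0, 7, 8, 4 → best response a3.
Player I against b3: payoffs 5, 2, 8, 9 → best response a4.
Player I against b4: payoffs 3, 8, 2, 5 → best response a2.
Player II against a1: payoffs 7, 0, 2, 3 → best response b1.
Player II against a2: payoffs 7, 0, 8, 5 → best response b3.
Player II against a3: payoffs 5, 9, 2, 1 → best response b2.
Player II against a4: payoffs 2, 0, 5, 4 → best response b3.
Mutual best responses: (a3, b2); (a4, b3).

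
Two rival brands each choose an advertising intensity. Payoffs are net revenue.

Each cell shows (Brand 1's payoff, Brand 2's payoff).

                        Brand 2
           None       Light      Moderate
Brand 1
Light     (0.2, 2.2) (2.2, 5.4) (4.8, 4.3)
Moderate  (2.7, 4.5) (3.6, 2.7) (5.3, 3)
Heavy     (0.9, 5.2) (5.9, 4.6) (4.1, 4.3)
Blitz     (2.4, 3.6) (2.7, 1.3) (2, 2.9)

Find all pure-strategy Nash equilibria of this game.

Pure NE: (Moderate, None)

Brand 1 against None: payoffs 0.2, 2.7, 0.9, 2.4 → best response Moderate.
Brand 1 against Light: payoffs 2.2, 3.6, 5.9, 2.7 → best response Heavy.
Brand 1 against Moderate: payoffs 4.8, 5.3, 4.1, 2 → best response Moderate.
Brand 2 against Light: payoffs 2.2, 5.4, 4.3 → best response Light.
Brand 2 against Moderate: payoffs 4.5, 2.7, 3 → best response None.
Brand 2 against Heavy: payoffs 5.2, 4.6, 4.3 → best response None.
Brand 2 against Blitz: payoffs 3.6, 1.3, 2.9 → best response None.
Mutual best responses: (Moderate, None).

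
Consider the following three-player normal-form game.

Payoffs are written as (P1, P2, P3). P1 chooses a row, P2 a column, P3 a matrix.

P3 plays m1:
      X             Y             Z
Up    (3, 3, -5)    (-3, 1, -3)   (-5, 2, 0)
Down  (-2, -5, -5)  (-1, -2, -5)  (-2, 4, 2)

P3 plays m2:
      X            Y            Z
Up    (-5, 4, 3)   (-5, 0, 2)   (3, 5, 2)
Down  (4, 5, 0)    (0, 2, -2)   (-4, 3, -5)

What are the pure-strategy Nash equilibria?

The pure Nash equilibria are (Up, Z, m2) and (Down, X, m2) and (Down, Z, m1).

For each player, find the best response to each opponent profile; mutual best responses are the pure NE.
P1 against (X, m1): payoffs 3, -2 → best response Up.
P1 against (X, m2): payoffs -5, 4 → best response Down.
P1 against (Y, m1): payoffs -3, -1 → best response Down.
P1 against (Y, m2): payoffs -5, 0 → best response Down.
P1 against (Z, m1): payoffs -5, -2 → best response Down.
P1 against (Z, m2): payoffs 3, -4 → best response Up.
P2 against (Up, m1): payoffs 3, 1, 2 → best response X.
P2 against (Up, m2): payoffs 4, 0, 5 → best response Z.
P2 against (Down, m1): payoffs -5, -2, 4 → best response Z.
P2 against (Down, m2): payoffs 5, 2, 3 → best response X.
P3 against (Up, X): payoffs -5, 3 → best response m2.
P3 against (Up, Y): payoffs -3, 2 → best response m2.
P3 against (Up, Z): payoffs 0, 2 → best response m2.
P3 against (Down, X): payoffs -5, 0 → best response m2.
P3 against (Down, Y): payoffs -5, -2 → best response m2.
P3 against (Down, Z): payoffs 2, -5 → best response m1.
Mutual best responses: (Up, Z, m2); (Down, X, m2); (Down, Z, m1).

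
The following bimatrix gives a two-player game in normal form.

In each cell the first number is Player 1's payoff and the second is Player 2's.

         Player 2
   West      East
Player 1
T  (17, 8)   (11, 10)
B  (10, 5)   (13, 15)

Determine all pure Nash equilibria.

Check each profile: it is a Nash equilibrium iff no player can strictly gain by switching unilaterally.
(T, West): Player 2 can switch to East (8 → 10). Not NE.
(T, East): Player 1 can switch to B (11 → 13). Not NE.
(B, West): Player 1 can switch to T (10 → 17). Not NE.
(B, East): Player 1 gets 13, best alternative 11; Player 2 gets 15, best alternative 5. No profitable deviation — NE.

(B, East)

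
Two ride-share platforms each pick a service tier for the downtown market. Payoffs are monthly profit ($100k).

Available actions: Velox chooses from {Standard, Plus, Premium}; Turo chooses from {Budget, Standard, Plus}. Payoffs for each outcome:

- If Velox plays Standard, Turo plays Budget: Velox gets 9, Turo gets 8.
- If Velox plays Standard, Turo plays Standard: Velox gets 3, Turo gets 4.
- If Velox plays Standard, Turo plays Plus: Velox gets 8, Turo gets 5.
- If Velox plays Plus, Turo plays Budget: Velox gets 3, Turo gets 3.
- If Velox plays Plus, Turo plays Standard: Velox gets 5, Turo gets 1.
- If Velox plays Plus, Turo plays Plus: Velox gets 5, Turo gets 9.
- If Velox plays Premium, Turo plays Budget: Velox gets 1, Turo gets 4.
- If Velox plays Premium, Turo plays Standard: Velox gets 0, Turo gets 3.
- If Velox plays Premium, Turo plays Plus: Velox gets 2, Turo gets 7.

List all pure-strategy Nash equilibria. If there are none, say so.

Velox against Budget: payoffs 9, 3, 1 → best response Standard.
Velox against Standard: payoffs 3, 5, 0 → best response Plus.
Velox against Plus: payoffs 8, 5, 2 → best response Standard.
Turo against Standard: payoffs 8, 4, 5 → best response Budget.
Turo against Plus: payoffs 3, 1, 9 → best response Plus.
Turo against Premium: payoffs 4, 3, 7 → best response Plus.
Mutual best responses: (Standard, Budget).

(Standard, Budget)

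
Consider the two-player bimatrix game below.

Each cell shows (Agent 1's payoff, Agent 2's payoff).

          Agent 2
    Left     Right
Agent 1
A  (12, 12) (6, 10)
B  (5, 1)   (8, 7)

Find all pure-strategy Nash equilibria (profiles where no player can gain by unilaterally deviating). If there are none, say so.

Pure-strategy Nash equilibria: (A, Left), (B, Right)

For each strategy profile, look for a profitable unilateral deviation.
(A, Left): Agent 1 gets 12, best alternative 5; Agent 2 gets 12, best alternative 10. No profitable deviation — NE.
(A, Right): Agent 1 can switch to B (6 → 8). Not NE.
(B, Left): Agent 1 can switch to A (5 → 12). Not NE.
(B, Right): Agent 1 gets 8, best alternative 6; Agent 2 gets 7, best alternative 1. No profitable deviation — NE.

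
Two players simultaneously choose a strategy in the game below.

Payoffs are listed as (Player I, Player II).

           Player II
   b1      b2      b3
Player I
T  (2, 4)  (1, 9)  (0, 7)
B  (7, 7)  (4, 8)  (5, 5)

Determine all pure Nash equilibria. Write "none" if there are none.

For each player, find the best response to each opponent profile; mutual best responses are the pure NE.
Player I against b1: payoffs 2, 7 → best response B.
Player I against b2: payoffs 1, 4 → best response B.
Player I against b3: payoffs 0, 5 → best response B.
Player II against T: payoffs 4, 9, 7 → best response b2.
Player II against B: payoffs 7, 8, 5 → best response b2.
Mutual best responses: (B, b2).

The unique pure-strategy Nash equilibrium is (B, b2).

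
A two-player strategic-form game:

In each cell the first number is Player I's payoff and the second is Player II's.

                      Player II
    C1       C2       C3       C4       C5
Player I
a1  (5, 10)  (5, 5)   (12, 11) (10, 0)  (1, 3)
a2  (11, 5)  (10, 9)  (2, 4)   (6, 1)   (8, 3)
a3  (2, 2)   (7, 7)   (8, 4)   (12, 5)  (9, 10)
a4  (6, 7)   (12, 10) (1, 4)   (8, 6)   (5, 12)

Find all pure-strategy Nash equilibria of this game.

Player I against C1: payoffs 5, 11, 2, 6 → best response a2.
Player I against C2: payoffs 5, 10, 7, 12 → best response a4.
Player I against C3: payoffs 12, 2, 8, 1 → best response a1.
Player I against C4: payoffs 10, 6, 12, 8 → best response a3.
Player I against C5: payoffs 1, 8, 9, 5 → best response a3.
Player II against a1: payoffs 10, 5, 11, 0, 3 → best response C3.
Player II against a2: payoffs 5, 9, 4, 1, 3 → best response C2.
Player II against a3: payoffs 2, 7, 4, 5, 10 → best response C5.
Player II against a4: payoffs 7, 10, 4, 6, 12 → best response C5.
Mutual best responses: (a1, C3); (a3, C5).

The pure Nash equilibria are (a1, C3), (a3, C5).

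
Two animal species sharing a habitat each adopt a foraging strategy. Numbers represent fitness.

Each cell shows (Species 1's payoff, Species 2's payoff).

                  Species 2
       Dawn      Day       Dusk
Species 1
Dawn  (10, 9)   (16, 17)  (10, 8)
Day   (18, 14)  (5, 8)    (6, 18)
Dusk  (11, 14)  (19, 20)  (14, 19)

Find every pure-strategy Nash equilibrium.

Species 1 against Dawn: payoffs 10, 18, 11 → best response Day.
Species 1 against Day: payoffs 16, 5, 19 → best response Dusk.
Species 1 against Dusk: payoffs 10, 6, 14 → best response Dusk.
Species 2 against Dawn: payoffs 9, 17, 8 → best response Day.
Species 2 against Day: payoffs 14, 8, 18 → best response Dusk.
Species 2 against Dusk: payoffs 14, 20, 19 → best response Day.
Mutual best responses: (Dusk, Day).

The unique pure-strategy Nash equilibrium is (Dusk, Day).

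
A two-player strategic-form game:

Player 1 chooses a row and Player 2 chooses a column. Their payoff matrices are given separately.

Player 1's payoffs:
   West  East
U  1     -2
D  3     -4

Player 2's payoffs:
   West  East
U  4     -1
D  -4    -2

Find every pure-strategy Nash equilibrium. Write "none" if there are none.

Player 1 against West: payoffs 1, 3 → best response D.
Player 1 against East: payoffs -2, -4 → best response U.
Player 2 against U: payoffs 4, -1 → best response West.
Player 2 against D: payoffs -4, -2 → best response East.
No profile is a mutual best response for all players.

none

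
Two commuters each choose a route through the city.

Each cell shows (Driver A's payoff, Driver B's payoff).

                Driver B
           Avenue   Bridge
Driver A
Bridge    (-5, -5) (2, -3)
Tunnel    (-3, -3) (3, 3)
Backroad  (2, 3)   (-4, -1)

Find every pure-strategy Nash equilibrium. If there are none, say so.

Driver A against Avenue: payoffs -5, -3, 2 → best response Backroad.
Driver A against Bridge: payoffs 2, 3, -4 → best response Tunnel.
Driver B against Bridge: payoffs -5, -3 → best response Bridge.
Driver B against Tunnel: payoffs -3, 3 → best response Bridge.
Driver B against Backroad: payoffs 3, -1 → best response Avenue.
Mutual best responses: (Tunnel, Bridge); (Backroad, Avenue).

Pure-strategy Nash equilibria: (Tunnel, Bridge), (Backroad, Avenue)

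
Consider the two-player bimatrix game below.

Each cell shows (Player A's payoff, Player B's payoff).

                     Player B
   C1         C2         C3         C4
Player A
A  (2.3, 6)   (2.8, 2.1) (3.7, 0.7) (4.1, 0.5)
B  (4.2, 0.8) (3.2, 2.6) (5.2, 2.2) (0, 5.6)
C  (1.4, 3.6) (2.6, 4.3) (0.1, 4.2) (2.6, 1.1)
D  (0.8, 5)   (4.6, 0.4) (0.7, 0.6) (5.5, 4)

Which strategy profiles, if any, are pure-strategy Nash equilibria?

Mark each player's best response to every combination of opponents' strategies; a profile where every player is best-responding is a pure Nash equilibrium.
Player A against C1: payoffs 2.3, 4.2, 1.4, 0.8 → best response B.
Player A against C2: payoffs 2.8, 3.2, 2.6, 4.6 → best response D.
Player A against C3: payoffs 3.7, 5.2, 0.1, 0.7 → best response B.
Player A against C4: payoffs 4.1, 0, 2.6, 5.5 → best response D.
Player B against A: payoffs 6, 2.1, 0.7, 0.5 → best response C1.
Player B against B: payoffs 0.8, 2.6, 2.2, 5.6 → best response C4.
Player B against C: payoffs 3.6, 4.3, 4.2, 1.1 → best response C2.
Player B against D: payoffs 5, 0.4, 0.6, 4 → best response C1.
No profile is a mutual best response for all players.

There is no pure-strategy Nash equilibrium.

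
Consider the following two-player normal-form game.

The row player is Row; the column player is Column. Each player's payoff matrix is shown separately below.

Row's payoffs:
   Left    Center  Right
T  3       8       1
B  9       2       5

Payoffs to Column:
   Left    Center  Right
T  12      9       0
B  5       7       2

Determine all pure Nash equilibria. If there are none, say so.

Check each profile: it is a Nash equilibrium iff no player can strictly gain by switching unilaterally.
(T, Left): Row can switch to B (3 → 9). Not NE.
(T, Center): Column can switch to Left (9 → 12). Not NE.
(T, Right): Row can switch to B (1 → 5). Not NE.
(B, Left): Column can switch to Center (5 → 7). Not NE.
(B, Center): Row can switch to T (2 → 8). Not NE.
(B, Right): Column can switch to Left (2 → 5). Not NE.

No pure-strategy Nash equilibrium.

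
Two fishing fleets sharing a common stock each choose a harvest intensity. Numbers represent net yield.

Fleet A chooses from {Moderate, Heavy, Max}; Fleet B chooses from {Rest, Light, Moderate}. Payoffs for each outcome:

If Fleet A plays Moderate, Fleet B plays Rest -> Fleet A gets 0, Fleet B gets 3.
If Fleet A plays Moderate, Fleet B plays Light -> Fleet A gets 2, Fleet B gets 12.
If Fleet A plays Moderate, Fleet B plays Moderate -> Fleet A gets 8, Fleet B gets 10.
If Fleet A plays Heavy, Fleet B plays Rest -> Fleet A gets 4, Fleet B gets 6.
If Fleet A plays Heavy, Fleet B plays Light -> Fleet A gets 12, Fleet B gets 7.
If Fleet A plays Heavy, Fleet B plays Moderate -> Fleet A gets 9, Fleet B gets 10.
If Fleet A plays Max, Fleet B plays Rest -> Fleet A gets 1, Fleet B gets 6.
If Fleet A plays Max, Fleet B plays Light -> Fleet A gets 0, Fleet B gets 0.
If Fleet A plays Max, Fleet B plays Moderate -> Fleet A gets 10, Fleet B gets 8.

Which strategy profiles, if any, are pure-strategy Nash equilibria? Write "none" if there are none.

Fleet A against Rest: payoffs 0, 4, 1 → best response Heavy.
Fleet A against Light: payoffs 2, 12, 0 → best response Heavy.
Fleet A against Moderate: payoffs 8, 9, 10 → best response Max.
Fleet B against Moderate: payoffs 3, 12, 10 → best response Light.
Fleet B against Heavy: payoffs 6, 7, 10 → best response Moderate.
Fleet B against Max: payoffs 6, 0, 8 → best response Moderate.
Mutual best responses: (Max, Moderate).

The unique pure-strategy Nash equilibrium is (Max, Moderate).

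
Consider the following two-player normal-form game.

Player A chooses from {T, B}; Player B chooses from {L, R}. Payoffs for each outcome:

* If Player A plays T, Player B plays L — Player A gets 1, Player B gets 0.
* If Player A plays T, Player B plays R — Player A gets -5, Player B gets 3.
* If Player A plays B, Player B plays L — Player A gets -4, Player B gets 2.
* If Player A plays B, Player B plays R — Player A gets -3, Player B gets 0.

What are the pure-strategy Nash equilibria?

There is no pure-strategy Nash equilibrium.

(T, L): Player B can switch to R (0 → 3). Not NE.
(T, R): Player A can switch to B (-5 → -3). Not NE.
(B, L): Player A can switch to T (-4 → 1). Not NE.
(B, R): Player B can switch to L (0 → 2). Not NE.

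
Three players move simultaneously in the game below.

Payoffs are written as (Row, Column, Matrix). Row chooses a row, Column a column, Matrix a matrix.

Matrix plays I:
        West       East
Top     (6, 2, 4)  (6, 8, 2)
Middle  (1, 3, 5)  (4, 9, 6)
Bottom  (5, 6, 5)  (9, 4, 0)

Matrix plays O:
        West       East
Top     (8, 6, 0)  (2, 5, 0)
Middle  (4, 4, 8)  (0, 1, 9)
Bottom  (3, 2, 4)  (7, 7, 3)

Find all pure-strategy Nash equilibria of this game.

Row against (West, I): payoffs 6, 1, 5 → best response Top.
Row against (West, O): payoffs 8, 4, 3 → best response Top.
Row against (East, I): payoffs 6, 4, 9 → best response Bottom.
Row against (East, O): payoffs 2, 0, 7 → best response Bottom.
Column against (Top, I): payoffs 2, 8 → best response East.
Column against (Top, O): payoffs 6, 5 → best response West.
Column against (Middle, I): payoffs 3, 9 → best response East.
Column against (Middle, O): payoffs 4, 1 → best response West.
Column against (Bottom, I): payoffs 6, 4 → best response West.
Column against (Bottom, O): payoffs 2, 7 → best response East.
Matrix against (Top, West): payoffs 4, 0 → best response I.
Matrix against (Top, East): payoffs 2, 0 → best response I.
Matrix against (Middle, West): payoffs 5, 8 → best response O.
Matrix against (Middle, East): payoffs 6, 9 → best response O.
Matrix against (Bottom, West): payoffs 5, 4 → best response I.
Matrix against (Bottom, East): payoffs 0, 3 → best response O.
Mutual best responses: (Bottom, East, O).

The unique pure-strategy Nash equilibrium is (Bottom, East, O).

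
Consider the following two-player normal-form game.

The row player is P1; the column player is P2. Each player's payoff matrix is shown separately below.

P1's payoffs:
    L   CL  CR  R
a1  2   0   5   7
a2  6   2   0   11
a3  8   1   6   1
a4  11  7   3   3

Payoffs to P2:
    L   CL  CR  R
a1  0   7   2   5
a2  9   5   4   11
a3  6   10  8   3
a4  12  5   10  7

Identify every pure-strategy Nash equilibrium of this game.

Pure-strategy Nash equilibria: (a2, R); (a4, L)

P1 against L: payoffs 2, 6, 8, 11 → best response a4.
P1 against CL: payoffs 0, 2, 1, 7 → best response a4.
P1 against CR: payoffs 5, 0, 6, 3 → best response a3.
P1 against R: payoffs 7, 11, 1, 3 → best response a2.
P2 against a1: payoffs 0, 7, 2, 5 → best response CL.
P2 against a2: payoffs 9, 5, 4, 11 → best response R.
P2 against a3: payoffs 6, 10, 8, 3 → best response CL.
P2 against a4: payoffs 12, 5, 10, 7 → best response L.
Mutual best responses: (a2, R); (a4, L).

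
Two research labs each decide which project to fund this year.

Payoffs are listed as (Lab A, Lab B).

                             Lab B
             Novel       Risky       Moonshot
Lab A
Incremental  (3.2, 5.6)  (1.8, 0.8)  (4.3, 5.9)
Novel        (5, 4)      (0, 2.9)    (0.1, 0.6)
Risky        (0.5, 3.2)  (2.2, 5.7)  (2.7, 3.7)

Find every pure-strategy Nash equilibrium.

(Incremental, Moonshot), (Novel, Novel), (Risky, Risky)

(Incremental, Novel): Lab A can switch to Novel (3.2 → 5). Not NE.
(Incremental, Risky): Lab A can switch to Risky (1.8 → 2.2). Not NE.
(Incremental, Moonshot): Lab A gets 4.3, best alternative 2.7; Lab B gets 5.9, best alternative 5.6. No profitable deviation — NE.
(Novel, Novel): Lab A gets 5, best alternative 3.2; Lab B gets 4, best alternative 2.9. No profitable deviation — NE.
(Novel, Risky): Lab A can switch to Incremental (0 → 1.8). Not NE.
(Novel, Moonshot): Lab A can switch to Incremental (0.1 → 4.3). Not NE.
(Risky, Novel): Lab A can switch to Incremental (0.5 → 3.2). Not NE.
(Risky, Risky): Lab A gets 2.2, best alternative 1.8; Lab B gets 5.7, best alternative 3.7. No profitable deviation — NE.
(Risky, Moonshot): Lab A can switch to Incremental (2.7 → 4.3). Not NE.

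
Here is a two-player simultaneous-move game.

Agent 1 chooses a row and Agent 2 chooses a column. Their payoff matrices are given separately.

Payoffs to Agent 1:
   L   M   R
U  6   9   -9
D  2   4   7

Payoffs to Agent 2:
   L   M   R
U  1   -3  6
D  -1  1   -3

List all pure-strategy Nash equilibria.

No pure-strategy Nash equilibrium.

Agent 1 against L: payoffs 6, 2 → best response U.
Agent 1 against M: payoffs 9, 4 → best response U.
Agent 1 against R: payoffs -9, 7 → best response D.
Agent 2 against U: payoffs 1, -3, 6 → best response R.
Agent 2 against D: payoffs -1, 1, -3 → best response M.
No profile is a mutual best response for all players.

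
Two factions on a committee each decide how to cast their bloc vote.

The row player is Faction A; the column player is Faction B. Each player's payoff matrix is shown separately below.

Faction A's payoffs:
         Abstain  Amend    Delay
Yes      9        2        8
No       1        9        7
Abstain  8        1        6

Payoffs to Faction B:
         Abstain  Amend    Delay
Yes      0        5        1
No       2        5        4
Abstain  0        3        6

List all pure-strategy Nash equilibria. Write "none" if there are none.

The unique pure-strategy Nash equilibrium is (No, Amend).

Faction A against Abstain: payoffs 9, 1, 8 → best response Yes.
Faction A against Amend: payoffs 2, 9, 1 → best response No.
Faction A against Delay: payoffs 8, 7, 6 → best response Yes.
Faction B against Yes: payoffs 0, 5, 1 → best response Amend.
Faction B against No: payoffs 2, 5, 4 → best response Amend.
Faction B against Abstain: payoffs 0, 3, 6 → best response Delay.
Mutual best responses: (No, Amend).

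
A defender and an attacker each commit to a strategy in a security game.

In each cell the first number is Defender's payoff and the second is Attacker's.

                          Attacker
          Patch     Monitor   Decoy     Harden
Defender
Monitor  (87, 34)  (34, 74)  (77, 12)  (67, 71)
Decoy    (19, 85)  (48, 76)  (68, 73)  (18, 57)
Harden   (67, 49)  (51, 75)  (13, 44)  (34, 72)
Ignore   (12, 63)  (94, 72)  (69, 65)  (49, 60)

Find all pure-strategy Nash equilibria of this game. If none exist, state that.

The unique pure-strategy Nash equilibrium is (Ignore, Monitor).

(Monitor, Patch): Attacker can switch to Monitor (34 → 74). Not NE.
(Monitor, Monitor): Defender can switch to Decoy (34 → 48). Not NE.
(Monitor, Decoy): Attacker can switch to Patch (12 → 34). Not NE.
(Monitor, Harden): Attacker can switch to Monitor (71 → 74). Not NE.
(Decoy, Patch): Defender can switch to Monitor (19 → 87). Not NE.
(Decoy, Monitor): Defender can switch to Harden (48 → 51). Not NE.
(Ignore, Monitor): Defender gets 94, best alternative 51; Attacker gets 72, best alternative 65. No profitable deviation — NE.
(The remaining 9 profiles each have a profitable deviation by the same check.)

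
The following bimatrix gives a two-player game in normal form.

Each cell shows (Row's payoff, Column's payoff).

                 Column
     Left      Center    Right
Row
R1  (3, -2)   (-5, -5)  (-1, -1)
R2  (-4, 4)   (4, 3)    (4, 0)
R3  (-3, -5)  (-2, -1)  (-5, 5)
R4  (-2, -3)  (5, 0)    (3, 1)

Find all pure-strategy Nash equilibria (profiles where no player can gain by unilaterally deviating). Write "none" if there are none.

none

Row against Left: payoffs 3, -4, -3, -2 → best response R1.
Row against Center: payoffs -5, 4, -2, 5 → best response R4.
Row against Right: payoffs -1, 4, -5, 3 → best response R2.
Column against R1: payoffs -2, -5, -1 → best response Right.
Column against R2: payoffs 4, 3, 0 → best response Left.
Column against R3: payoffs -5, -1, 5 → best response Right.
Column against R4: payoffs -3, 0, 1 → best response Right.
No profile is a mutual best response for all players.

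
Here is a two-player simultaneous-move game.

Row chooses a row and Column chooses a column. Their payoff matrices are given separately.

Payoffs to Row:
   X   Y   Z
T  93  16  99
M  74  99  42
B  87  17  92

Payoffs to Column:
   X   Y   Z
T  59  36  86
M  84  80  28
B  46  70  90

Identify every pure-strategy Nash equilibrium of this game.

Mark each player's best response to every combination of opponents' strategies; a profile where every player is best-responding is a pure Nash equilibrium.
Row against X: payoffs 93, 74, 87 → best response T.
Row against Y: payoffs 16, 99, 17 → best response M.
Row against Z: payoffs 99, 42, 92 → best response T.
Column against T: payoffs 59, 36, 86 → best response Z.
Column against M: payoffs 84, 80, 28 → best response X.
Column against B: payoffs 46, 70, 90 → best response Z.
Mutual best responses: (T, Z).

The unique pure-strategy Nash equilibrium is (T, Z).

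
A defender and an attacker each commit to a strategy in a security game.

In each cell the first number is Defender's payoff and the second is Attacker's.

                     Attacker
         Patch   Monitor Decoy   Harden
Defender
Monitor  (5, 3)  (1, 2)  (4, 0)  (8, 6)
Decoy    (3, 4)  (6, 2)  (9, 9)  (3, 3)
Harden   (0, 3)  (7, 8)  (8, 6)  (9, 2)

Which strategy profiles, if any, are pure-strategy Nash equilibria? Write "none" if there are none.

(Monitor, Patch): Attacker can switch to Harden (3 → 6). Not NE.
(Monitor, Monitor): Defender can switch to Decoy (1 → 6). Not NE.
(Monitor, Decoy): Defender can switch to Decoy (4 → 9). Not NE.
(Monitor, Harden): Defender can switch to Harden (8 → 9). Not NE.
(Decoy, Patch): Defender can switch to Monitor (3 → 5). Not NE.
(Decoy, Monitor): Defender can switch to Harden (6 → 7). Not NE.
(Decoy, Decoy): Defender gets 9, best alternative 8; Attacker gets 9, best alternative 4. No profitable deviation — NE.
(Decoy, Harden): Defender can switch to Monitor (3 → 8). Not NE.
(Harden, Patch): Defender can switch to Monitor (0 → 5). Not NE.
(Harden, Monitor): Defender gets 7, best alternative 6; Attacker gets 8, best alternative 6. No profitable deviation — NE.
(The remaining 2 profiles each have a profitable deviation by the same check.)

The pure Nash equilibria are (Decoy, Decoy) and (Harden, Monitor).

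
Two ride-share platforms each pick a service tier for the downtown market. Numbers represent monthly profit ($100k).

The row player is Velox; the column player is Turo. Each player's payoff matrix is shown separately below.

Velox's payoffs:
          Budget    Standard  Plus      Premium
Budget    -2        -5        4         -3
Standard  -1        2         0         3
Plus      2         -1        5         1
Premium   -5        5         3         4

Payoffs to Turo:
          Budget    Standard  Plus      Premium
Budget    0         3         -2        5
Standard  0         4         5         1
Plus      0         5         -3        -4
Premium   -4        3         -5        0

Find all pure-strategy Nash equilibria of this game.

Pure NE: (Premium, Standard)

Mark each player's best response to every combination of opponents' strategies; a profile where every player is best-responding is a pure Nash equilibrium.
Velox against Budget: payoffs -2, -1, 2, -5 → best response Plus.
Velox against Standard: payoffs -5, 2, -1, 5 → best response Premium.
Velox against Plus: payoffs 4, 0, 5, 3 → best response Plus.
Velox against Premium: payoffs -3, 3, 1, 4 → best response Premium.
Turo against Budget: payoffs 0, 3, -2, 5 → best response Premium.
Turo against Standard: payoffs 0, 4, 5, 1 → best response Plus.
Turo against Plus: payoffs 0, 5, -3, -4 → best response Standard.
Turo against Premium: payoffs -4, 3, -5, 0 → best response Standard.
Mutual best responses: (Premium, Standard).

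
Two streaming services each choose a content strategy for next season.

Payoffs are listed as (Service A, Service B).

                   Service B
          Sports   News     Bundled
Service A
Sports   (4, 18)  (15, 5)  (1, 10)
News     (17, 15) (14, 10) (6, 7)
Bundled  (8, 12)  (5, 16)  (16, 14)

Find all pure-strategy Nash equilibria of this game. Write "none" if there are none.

(Sports, Sports): Service A can switch to News (4 → 17). Not NE.
(Sports, News): Service B can switch to Sports (5 → 18). Not NE.
(Sports, Bundled): Service A can switch to News (1 → 6). Not NE.
(News, Sports): Service A gets 17, best alternative 8; Service B gets 15, best alternative 10. No profitable deviation — NE.
(News, News): Service A can switch to Sports (14 → 15). Not NE.
(News, Bundled): Service A can switch to Bundled (6 → 16). Not NE.
(Bundled, Sports): Service A can switch to News (8 → 17). Not NE.
(The remaining 2 profiles each have a profitable deviation by the same check.)

The unique pure-strategy Nash equilibrium is (News, Sports).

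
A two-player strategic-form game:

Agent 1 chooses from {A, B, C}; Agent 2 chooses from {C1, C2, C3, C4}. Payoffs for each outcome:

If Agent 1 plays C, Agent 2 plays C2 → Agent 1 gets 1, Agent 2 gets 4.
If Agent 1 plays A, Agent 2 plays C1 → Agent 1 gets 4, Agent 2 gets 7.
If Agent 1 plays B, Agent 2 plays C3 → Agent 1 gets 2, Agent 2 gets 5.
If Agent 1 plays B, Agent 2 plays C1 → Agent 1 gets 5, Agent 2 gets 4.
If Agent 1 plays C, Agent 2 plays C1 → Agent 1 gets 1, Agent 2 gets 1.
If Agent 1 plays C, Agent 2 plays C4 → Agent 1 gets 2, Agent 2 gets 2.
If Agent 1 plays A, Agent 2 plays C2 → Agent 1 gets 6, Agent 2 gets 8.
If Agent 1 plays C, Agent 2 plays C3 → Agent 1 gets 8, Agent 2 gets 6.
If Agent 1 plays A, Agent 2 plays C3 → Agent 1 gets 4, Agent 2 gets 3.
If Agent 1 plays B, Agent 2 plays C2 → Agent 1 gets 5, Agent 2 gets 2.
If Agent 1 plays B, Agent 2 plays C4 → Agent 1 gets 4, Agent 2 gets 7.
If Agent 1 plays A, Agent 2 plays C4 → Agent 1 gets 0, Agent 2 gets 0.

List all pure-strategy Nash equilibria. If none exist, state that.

The pure Nash equilibria are (A, C2), (B, C4), (C, C3).

Agent 1 against C1: payoffs 4, 5, 1 → best response B.
Agent 1 against C2: payoffs 6, 5, 1 → best response A.
Agent 1 against C3: payoffs 4, 2, 8 → best response C.
Agent 1 against C4: payoffs 0, 4, 2 → best response B.
Agent 2 against A: payoffs 7, 8, 3, 0 → best response C2.
Agent 2 against B: payoffs 4, 2, 5, 7 → best response C4.
Agent 2 against C: payoffs 1, 4, 6, 2 → best response C3.
Mutual best responses: (A, C2); (B, C4); (C, C3).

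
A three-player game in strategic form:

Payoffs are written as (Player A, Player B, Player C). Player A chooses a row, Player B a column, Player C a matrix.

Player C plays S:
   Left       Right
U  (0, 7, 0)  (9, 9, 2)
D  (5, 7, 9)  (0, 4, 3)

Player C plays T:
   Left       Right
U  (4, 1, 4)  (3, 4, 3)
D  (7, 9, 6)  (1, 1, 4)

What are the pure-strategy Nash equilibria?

(U, Left, S): Player A can switch to D (0 → 5). Not NE.
(U, Left, T): Player A can switch to D (4 → 7). Not NE.
(U, Right, S): Player C can switch to T (2 → 3). Not NE.
(U, Right, T): Player A gets 3, best alternative 1; Player B gets 4, best alternative 1; Player C gets 3, best alternative 2. No profitable deviation — NE.
(D, Left, S): Player A gets 5, best alternative 0; Player B gets 7, best alternative 4; Player C gets 9, best alternative 6. No profitable deviation — NE.
(D, Left, T): Player C can switch to S (6 → 9). Not NE.
(D, Right, S): Player A can switch to U (0 → 9). Not NE.
(D, Right, T): Player A can switch to U (1 → 3). Not NE.

Pure-strategy Nash equilibria: (U, Right, T); (D, Left, S)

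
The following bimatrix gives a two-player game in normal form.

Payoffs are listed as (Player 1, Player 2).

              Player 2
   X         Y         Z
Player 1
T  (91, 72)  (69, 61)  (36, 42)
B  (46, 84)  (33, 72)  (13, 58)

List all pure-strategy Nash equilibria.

Player 1 against X: payoffs 91, 46 → best response T.
Player 1 against Y: payoffs 69, 33 → best response T.
Player 1 against Z: payoffs 36, 13 → best response T.
Player 2 against T: payoffs 72, 61, 42 → best response X.
Player 2 against B: payoffs 84, 72, 58 → best response X.
Mutual best responses: (T, X).

(T, X)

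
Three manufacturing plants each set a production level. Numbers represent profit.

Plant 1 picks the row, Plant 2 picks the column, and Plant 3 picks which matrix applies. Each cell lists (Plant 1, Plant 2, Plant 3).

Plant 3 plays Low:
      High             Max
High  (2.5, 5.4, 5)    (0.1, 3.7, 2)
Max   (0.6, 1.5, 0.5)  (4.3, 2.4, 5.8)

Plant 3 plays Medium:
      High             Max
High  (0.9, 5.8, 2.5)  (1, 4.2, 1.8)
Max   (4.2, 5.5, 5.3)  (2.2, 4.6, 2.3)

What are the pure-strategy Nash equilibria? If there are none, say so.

For each strategy profile, look for a profitable unilateral deviation.
(High, High, Low): Plant 1 gets 2.5, best alternative 0.6; Plant 2 gets 5.4, best alternative 3.7; Plant 3 gets 5, best alternative 2.5. No profitable deviation — NE.
(High, High, Medium): Plant 1 can switch to Max (0.9 → 4.2). Not NE.
(High, Max, Low): Plant 1 can switch to Max (0.1 → 4.3). Not NE.
(High, Max, Medium): Plant 1 can switch to Max (1 → 2.2). Not NE.
(Max, High, Low): Plant 1 can switch to High (0.6 → 2.5). Not NE.
(Max, High, Medium): Plant 1 gets 4.2, best alternative 0.9; Plant 2 gets 5.5, best alternative 4.6; Plant 3 gets 5.3, best alternative 0.5. No profitable deviation — NE.
(Max, Max, Low): Plant 1 gets 4.3, best alternative 0.1; Plant 2 gets 2.4, best alternative 1.5; Plant 3 gets 5.8, best alternative 2.3. No profitable deviation — NE.
(Max, Max, Medium): Plant 2 can switch to High (4.6 → 5.5). Not NE.

The pure Nash equilibria are (High, High, Low) and (Max, High, Medium) and (Max, Max, Low).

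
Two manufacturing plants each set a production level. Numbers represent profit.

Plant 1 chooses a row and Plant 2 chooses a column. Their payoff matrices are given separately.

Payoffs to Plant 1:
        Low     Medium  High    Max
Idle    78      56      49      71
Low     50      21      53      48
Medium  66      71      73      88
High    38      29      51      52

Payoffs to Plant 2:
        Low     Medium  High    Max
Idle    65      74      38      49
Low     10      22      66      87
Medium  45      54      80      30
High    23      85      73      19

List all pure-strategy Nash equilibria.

Pure NE: (Medium, High)

(Idle, Low): Plant 2 can switch to Medium (65 → 74). Not NE.
(Idle, Medium): Plant 1 can switch to Medium (56 → 71). Not NE.
(Idle, High): Plant 1 can switch to Low (49 → 53). Not NE.
(Idle, Max): Plant 1 can switch to Medium (71 → 88). Not NE.
(Low, Low): Plant 1 can switch to Idle (50 → 78). Not NE.
(Low, Medium): Plant 1 can switch to Idle (21 → 56). Not NE.
(Low, High): Plant 1 can switch to Medium (53 → 73). Not NE.
(Low, Max): Plant 1 can switch to Idle (48 → 71). Not NE.
(Medium, Low): Plant 1 can switch to Idle (66 → 78). Not NE.
(Medium, Medium): Plant 2 can switch to High (54 → 80). Not NE.
(Medium, High): Plant 1 gets 73, best alternative 53; Plant 2 gets 80, best alternative 54. No profitable deviation — NE.
(The remaining 5 profiles each have a profitable deviation by the same check.)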